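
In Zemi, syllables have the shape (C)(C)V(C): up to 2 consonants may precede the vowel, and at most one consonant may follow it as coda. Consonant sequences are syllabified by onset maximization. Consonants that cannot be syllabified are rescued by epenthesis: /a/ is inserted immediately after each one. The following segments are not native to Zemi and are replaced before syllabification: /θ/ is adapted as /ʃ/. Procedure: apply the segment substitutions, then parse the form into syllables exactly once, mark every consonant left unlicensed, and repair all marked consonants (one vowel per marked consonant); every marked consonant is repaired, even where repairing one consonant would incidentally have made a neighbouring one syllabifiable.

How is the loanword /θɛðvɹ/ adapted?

ʃɛðvaɹa

Substitution: /θ/ → /ʃ/, giving /ʃɛðvɹ/.
Under (C)(C)V(C), the unsyllabifiable consonants are /v/, /ɹ/ (at most one coda consonant is licensed; onsets may contain at most 2 consonants).
Each unlicensed consonant becomes the onset of a new syllable: /v/ → /va/, /ɹ/ → /ɹa/.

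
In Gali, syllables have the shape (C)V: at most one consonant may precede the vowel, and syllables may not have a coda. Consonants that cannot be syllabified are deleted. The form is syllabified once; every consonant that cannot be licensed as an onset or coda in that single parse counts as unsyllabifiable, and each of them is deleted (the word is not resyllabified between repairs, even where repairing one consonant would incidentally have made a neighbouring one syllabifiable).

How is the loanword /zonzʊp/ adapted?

zozʊ

Syllabifying with onset maximization leaves /n/, /p/ stranded (no codas are permitted; onsets are limited to one consonant).
Deleting the stranded consonants removes /n/, /p/.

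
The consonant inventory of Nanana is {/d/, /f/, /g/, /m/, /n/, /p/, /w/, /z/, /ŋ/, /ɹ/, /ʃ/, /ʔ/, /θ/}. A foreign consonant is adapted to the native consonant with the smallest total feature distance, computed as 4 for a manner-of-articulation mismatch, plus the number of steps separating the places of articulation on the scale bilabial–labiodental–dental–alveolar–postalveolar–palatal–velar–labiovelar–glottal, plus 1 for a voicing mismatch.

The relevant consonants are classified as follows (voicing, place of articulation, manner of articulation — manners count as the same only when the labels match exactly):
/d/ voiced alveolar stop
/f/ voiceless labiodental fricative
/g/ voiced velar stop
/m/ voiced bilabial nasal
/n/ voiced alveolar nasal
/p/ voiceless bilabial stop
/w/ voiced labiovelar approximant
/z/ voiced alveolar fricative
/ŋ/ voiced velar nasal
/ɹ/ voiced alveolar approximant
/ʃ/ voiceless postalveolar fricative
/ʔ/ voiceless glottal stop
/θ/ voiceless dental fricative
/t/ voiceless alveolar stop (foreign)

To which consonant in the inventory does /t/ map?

/d/ is closest: same manner (stop), place distance 0 (alveolar→alveolar), voicing differs (+1); total 1. Next closest is /p/ at distance 3.

d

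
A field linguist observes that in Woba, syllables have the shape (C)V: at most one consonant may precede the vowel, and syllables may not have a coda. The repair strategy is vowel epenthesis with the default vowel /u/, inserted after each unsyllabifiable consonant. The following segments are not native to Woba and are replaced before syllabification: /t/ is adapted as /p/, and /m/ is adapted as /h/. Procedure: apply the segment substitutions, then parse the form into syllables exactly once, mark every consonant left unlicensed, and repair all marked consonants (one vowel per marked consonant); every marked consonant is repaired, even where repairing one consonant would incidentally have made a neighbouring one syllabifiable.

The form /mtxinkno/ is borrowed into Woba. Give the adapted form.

Substitution: /m/ → /h/, /t/ → /p/, giving /hpxinkno/.
The consonants /h/, /p/, /n/, /k/ cannot be parsed into a legal (C)V syllable (no codas are permitted; onsets are limited to one consonant).
Inserting the epenthetic vowel yields /h/ → /hu/, /p/ → /pu/, /n/ → /nu/, /k/ → /ku/.

hupuxinukuno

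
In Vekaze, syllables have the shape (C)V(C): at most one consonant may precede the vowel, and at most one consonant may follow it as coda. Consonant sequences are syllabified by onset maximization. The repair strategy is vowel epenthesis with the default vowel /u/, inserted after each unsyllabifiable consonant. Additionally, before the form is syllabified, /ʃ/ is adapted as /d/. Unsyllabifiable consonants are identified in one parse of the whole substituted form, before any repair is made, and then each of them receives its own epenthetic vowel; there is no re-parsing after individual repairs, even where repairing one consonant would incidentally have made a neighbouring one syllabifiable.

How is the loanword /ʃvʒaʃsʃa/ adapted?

duvuʒadsuda

Substitution: /ʃ/ → /d/, giving /dvʒadsda/.
Under (C)V(C), the unsyllabifiable consonants are /d/, /v/, /s/ (at most one coda consonant is licensed; onsets are limited to one consonant).
Each unlicensed consonant becomes the onset of a new syllable: /d/ → /du/, /v/ → /vu/, /s/ → /su/.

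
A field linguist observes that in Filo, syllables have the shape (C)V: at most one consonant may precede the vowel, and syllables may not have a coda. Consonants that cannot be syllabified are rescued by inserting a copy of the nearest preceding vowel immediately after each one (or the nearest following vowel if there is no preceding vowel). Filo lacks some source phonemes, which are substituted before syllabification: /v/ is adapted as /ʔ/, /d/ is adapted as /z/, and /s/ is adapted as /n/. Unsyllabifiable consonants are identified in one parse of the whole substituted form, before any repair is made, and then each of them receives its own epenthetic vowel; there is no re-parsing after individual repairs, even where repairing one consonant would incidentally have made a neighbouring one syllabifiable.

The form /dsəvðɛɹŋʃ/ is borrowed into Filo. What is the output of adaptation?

zənəʔəðɛɹɛŋɛʃɛ

Substitution: /d/ → /z/, /s/ → /n/, /v/ → /ʔ/, giving /znəʔðɛɹŋʃ/.
Under (C)V, the unsyllabifiable consonants are /z/, /ʔ/, /ɹ/, /ŋ/, /ʃ/ (no codas are permitted; onsets are limited to one consonant).
Epenthesis after each stranded consonant: /z/ → /zə/, /ʔ/ → /ʔə/, /ɹ/ → /ɹɛ/, /ŋ/ → /ŋɛ/, /ʃ/ → /ʃɛ/.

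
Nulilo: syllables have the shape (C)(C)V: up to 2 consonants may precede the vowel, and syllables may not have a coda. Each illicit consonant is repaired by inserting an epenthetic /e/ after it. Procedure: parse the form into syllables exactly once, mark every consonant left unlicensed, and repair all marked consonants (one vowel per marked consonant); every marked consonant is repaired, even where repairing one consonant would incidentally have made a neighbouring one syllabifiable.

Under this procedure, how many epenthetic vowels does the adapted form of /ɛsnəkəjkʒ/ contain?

3

The unsyllabifiable consonants are /j/, /k/, /ʒ/; each receives one epenthetic vowel.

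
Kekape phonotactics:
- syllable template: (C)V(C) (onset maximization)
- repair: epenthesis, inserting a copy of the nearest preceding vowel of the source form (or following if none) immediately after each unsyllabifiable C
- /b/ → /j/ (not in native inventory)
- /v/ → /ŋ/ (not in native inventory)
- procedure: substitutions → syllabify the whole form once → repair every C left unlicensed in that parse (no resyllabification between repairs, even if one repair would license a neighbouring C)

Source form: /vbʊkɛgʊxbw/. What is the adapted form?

ŋʊjʊkɛgʊxjʊwʊ

Substitution: /v/ → /ŋ/, /b/ → /j/, giving /ŋjʊkɛgʊxjw/.
Syllabifying with onset maximization leaves /ŋ/, /j/, /w/ stranded (at most one coda consonant is licensed; onsets are limited to one consonant).
Each unlicensed consonant becomes the onset of a new syllable: /ŋ/ → /ŋʊ/, /j/ → /jʊ/, /w/ → /wʊ/.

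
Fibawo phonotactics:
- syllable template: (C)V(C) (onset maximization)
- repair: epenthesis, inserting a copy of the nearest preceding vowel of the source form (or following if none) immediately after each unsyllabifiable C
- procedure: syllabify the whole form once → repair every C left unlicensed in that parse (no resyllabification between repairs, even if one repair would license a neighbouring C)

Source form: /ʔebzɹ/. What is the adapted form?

ʔebzeɹe

Syllabifying with onset maximization leaves /z/, /ɹ/ stranded (at most one coda consonant is licensed; onsets are limited to one consonant).
Inserting the epenthetic vowel yields /z/ → /ze/, /ɹ/ → /ɹe/.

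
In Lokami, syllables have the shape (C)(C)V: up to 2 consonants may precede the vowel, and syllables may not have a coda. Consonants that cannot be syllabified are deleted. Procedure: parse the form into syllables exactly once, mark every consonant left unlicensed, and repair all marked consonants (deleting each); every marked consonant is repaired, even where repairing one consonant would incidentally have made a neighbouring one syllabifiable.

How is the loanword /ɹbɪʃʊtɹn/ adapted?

ɹbɪʃʊ

The consonants /t/, /ɹ/, /n/ cannot be parsed into a legal (C)(C)V syllable (no codas are permitted; onsets may contain at most 2 consonants).
Deletion applies to /t/, /ɹ/, /n/.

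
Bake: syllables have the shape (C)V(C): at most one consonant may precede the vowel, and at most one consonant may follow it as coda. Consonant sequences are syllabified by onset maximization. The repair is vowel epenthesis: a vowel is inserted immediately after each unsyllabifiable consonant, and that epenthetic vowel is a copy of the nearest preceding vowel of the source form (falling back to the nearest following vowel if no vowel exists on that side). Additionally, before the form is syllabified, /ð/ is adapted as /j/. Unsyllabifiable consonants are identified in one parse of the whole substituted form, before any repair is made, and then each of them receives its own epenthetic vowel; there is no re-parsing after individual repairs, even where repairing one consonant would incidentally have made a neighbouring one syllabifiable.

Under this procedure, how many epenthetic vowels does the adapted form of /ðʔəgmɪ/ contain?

After substitution the input is /jʔəgmɪ/.
The unsyllabifiable consonants are /j/; each receives one epenthetic vowel.

1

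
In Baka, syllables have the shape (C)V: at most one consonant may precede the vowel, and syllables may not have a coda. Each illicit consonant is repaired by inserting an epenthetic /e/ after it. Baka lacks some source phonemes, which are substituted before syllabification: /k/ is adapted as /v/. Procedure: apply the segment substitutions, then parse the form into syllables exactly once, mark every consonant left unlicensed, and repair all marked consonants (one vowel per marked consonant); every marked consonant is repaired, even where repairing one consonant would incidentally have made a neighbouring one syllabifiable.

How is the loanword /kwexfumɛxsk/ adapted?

Substitution: /k/ → /v/, giving /vwexfumɛxsv/.
The consonants /v/, /x/, /x/, /s/, /v/ cannot be parsed into a legal (C)V syllable (no codas are permitted; onsets are limited to one consonant).
Inserting the epenthetic vowel yields /v/ → /ve/, /x/ → /xe/, /x/ → /xe/, /s/ → /se/, /v/ → /ve/.

vewexefumɛxeseve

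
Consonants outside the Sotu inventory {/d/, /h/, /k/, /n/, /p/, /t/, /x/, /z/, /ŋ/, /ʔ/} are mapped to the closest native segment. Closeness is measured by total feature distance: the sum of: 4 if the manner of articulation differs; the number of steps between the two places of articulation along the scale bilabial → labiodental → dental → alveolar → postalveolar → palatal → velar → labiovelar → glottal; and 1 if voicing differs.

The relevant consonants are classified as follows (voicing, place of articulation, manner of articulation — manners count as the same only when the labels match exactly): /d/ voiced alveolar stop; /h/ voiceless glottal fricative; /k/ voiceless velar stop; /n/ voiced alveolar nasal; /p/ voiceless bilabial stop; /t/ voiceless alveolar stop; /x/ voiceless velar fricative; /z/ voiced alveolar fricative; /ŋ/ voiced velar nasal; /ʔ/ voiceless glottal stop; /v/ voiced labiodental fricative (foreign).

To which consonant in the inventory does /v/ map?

z

/z/ is closest: same manner (fricative), place distance 2 (labiodental→alveolar), same voicing; total 2. Next closest is /d/ at distance 6.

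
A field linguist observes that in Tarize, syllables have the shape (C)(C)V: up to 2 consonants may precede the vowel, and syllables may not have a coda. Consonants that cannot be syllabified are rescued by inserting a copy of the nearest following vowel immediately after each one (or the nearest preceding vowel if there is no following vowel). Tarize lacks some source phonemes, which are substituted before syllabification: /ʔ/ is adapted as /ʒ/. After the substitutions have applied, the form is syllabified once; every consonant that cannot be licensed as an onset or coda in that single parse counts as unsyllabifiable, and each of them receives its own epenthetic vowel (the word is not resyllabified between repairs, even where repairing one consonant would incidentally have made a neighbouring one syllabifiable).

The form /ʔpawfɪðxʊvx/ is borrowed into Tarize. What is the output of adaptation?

Substitution: /ʔ/ → /ʒ/, giving /ʒpawfɪðxʊvx/.
Under (C)(C)V, the unsyllabifiable consonants are /v/, /x/ (no codas are permitted; onsets may contain at most 2 consonants).
Inserting the epenthetic vowel yields /v/ → /vʊ/, /x/ → /xʊ/.

ʒpawfɪðxʊvʊxʊ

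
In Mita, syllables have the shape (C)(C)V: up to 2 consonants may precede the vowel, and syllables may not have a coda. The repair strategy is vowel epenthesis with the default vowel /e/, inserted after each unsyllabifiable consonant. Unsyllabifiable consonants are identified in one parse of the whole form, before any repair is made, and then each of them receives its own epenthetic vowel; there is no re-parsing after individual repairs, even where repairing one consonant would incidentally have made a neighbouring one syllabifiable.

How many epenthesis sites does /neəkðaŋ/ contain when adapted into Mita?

The unsyllabifiable consonants are /ŋ/; each receives one epenthetic vowel.

1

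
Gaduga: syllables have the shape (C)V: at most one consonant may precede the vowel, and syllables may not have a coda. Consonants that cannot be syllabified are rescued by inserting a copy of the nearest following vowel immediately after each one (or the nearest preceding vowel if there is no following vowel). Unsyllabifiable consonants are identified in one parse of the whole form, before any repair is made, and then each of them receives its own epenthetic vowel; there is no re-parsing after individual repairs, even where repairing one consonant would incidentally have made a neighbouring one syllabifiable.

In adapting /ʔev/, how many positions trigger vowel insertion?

The unsyllabifiable consonants are /v/; each receives one epenthetic vowel.

1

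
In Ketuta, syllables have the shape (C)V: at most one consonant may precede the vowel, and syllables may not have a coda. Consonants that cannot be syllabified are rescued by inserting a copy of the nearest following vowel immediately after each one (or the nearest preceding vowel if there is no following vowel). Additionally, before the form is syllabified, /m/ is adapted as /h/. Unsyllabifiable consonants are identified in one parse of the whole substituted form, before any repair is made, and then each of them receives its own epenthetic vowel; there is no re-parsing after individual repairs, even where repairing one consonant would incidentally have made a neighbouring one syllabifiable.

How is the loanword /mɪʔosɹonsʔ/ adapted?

hɪʔosoɹonosoʔo

Substitution: /m/ → /h/, giving /hɪʔosɹonsʔ/.
Syllabifying with onset maximization leaves /s/, /n/, /s/, /ʔ/ stranded (no codas are permitted; onsets are limited to one consonant).
Inserting the epenthetic vowel yields /s/ → /so/, /n/ → /no/, /s/ → /so/, /ʔ/ → /ʔo/.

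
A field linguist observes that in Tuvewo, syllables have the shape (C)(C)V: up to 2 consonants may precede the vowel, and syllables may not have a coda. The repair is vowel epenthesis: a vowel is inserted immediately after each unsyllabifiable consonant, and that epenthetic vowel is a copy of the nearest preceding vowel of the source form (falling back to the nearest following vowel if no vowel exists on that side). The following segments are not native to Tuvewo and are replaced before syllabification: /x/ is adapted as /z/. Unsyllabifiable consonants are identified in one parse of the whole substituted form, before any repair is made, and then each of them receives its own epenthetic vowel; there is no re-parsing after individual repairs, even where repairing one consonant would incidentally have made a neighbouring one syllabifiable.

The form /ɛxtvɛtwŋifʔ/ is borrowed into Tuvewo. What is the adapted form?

Substitution: /x/ → /z/, giving /ɛztvɛtwŋifʔ/.
The consonants /z/, /t/, /f/, /ʔ/ cannot be parsed into a legal (C)(C)V syllable (no codas are permitted; onsets may contain at most 2 consonants).
Epenthesis after each stranded consonant: /z/ → /zɛ/, /t/ → /tɛ/, /f/ → /fi/, /ʔ/ → /ʔi/.

ɛzɛtvɛtɛwŋifiʔi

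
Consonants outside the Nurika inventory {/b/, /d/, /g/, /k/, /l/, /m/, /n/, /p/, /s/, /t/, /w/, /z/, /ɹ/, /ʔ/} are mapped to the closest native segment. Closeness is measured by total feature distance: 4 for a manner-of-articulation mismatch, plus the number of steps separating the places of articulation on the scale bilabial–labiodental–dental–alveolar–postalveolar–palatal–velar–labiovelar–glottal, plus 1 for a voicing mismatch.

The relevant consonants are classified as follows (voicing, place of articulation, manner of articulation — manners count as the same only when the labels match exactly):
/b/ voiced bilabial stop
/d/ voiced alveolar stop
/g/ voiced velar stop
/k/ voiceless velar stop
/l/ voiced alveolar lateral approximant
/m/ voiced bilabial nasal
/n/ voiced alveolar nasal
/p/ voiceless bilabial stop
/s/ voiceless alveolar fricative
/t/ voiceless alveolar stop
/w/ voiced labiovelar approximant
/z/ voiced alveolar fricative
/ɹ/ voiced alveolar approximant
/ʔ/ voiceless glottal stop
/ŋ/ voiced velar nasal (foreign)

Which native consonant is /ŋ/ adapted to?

/n/ is closest: same manner (nasal), place distance 3 (velar→alveolar), same voicing; total 3. Next closest is /g/ at distance 4.

n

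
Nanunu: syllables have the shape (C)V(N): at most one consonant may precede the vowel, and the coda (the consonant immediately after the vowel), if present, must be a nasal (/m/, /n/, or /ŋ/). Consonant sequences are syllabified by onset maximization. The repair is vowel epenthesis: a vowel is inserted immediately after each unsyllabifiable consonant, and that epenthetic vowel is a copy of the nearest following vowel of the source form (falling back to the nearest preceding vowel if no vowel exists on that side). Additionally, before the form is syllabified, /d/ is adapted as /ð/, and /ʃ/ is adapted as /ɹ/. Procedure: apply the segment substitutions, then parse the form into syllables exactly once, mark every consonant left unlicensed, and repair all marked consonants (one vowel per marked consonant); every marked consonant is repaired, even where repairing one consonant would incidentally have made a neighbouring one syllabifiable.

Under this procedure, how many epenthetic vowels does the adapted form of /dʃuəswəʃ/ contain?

After substitution the input is /ðɹuəswəɹ/.
The unsyllabifiable consonants are /ð/, /s/, /ɹ/; each receives one epenthetic vowel.

3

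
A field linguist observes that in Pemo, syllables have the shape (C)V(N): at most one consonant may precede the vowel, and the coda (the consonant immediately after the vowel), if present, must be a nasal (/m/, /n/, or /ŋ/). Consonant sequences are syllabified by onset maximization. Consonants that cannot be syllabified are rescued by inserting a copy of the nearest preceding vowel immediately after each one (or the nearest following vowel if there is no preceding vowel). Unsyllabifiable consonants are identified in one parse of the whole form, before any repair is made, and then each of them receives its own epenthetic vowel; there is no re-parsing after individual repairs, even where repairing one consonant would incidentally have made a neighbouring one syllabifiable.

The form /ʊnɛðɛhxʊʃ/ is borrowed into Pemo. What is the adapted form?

Syllabifying with onset maximization leaves /h/, /ʃ/ stranded (only a nasal (/m/, /n/, or /ŋ/) is licensed in coda position; onsets are limited to one consonant).
Inserting the epenthetic vowel yields /h/ → /hɛ/, /ʃ/ → /ʃʊ/.

ʊnɛðɛhɛxʊʃʊ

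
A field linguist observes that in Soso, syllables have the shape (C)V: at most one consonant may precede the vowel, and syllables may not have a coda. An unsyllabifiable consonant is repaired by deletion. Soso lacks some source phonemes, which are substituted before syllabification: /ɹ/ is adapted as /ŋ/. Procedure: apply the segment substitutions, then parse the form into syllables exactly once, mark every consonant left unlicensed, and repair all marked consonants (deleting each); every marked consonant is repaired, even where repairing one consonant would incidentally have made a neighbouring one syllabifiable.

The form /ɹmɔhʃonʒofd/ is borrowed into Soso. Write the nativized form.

mɔʃoʒo

Substitution: /ɹ/ → /ŋ/, giving /ŋmɔhʃonʒofd/.
Under (C)V, the unsyllabifiable consonants are /ŋ/, /h/, /n/, /f/, /d/ (no codas are permitted; onsets are limited to one consonant).
Each unlicensed consonant is deleted: /ŋ/, /h/, /n/, /f/, /d/.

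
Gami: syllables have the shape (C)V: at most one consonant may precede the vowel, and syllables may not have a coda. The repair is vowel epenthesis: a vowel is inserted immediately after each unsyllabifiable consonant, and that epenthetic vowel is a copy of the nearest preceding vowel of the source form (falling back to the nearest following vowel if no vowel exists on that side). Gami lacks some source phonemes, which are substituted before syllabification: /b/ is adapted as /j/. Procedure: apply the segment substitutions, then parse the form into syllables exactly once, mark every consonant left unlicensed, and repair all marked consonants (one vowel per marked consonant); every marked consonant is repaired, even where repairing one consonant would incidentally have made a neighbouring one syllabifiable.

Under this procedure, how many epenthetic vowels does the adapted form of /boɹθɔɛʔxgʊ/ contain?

3

After substitution the input is /joɹθɔɛʔxgʊ/.
The unsyllabifiable consonants are /ɹ/, /ʔ/, /x/; each receives one epenthetic vowel.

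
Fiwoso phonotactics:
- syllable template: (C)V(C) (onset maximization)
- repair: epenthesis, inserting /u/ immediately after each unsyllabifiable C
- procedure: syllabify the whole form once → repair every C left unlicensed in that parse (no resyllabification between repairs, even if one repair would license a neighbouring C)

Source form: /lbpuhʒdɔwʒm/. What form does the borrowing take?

lubupuhʒudɔwʒumu

Syllabifying with onset maximization leaves /l/, /b/, /ʒ/, /ʒ/, /m/ stranded (at most one coda consonant is licensed; onsets are limited to one consonant).
Inserting the epenthetic vowel yields /l/ → /lu/, /b/ → /bu/, /ʒ/ → /ʒu/, /ʒ/ → /ʒu/, /m/ → /mu/.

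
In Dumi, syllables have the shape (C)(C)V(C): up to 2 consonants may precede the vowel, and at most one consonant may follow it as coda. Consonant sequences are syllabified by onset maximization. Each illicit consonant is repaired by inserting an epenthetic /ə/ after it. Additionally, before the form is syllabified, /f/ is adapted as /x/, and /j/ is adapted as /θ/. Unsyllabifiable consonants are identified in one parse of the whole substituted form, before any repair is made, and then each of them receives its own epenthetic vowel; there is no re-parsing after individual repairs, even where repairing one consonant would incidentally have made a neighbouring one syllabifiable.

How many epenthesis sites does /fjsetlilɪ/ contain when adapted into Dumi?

1

After substitution the input is /xθsetlilɪ/.
The unsyllabifiable consonants are /x/; each receives one epenthetic vowel.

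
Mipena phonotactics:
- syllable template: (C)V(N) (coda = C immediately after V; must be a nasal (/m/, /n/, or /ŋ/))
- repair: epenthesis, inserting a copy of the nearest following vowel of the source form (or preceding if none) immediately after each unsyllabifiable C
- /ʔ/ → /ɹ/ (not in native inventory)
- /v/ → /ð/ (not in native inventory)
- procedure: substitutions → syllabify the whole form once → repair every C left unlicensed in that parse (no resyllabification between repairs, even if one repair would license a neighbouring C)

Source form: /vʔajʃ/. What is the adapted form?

ðaɹajaʃa

Substitution: /v/ → /ð/, /ʔ/ → /ɹ/, giving /ðɹajʃ/.
Under (C)V(N), the unsyllabifiable consonants are /ð/, /j/, /ʃ/ (only a nasal (/m/, /n/, or /ŋ/) is licensed in coda position; onsets are limited to one consonant).
Inserting the epenthetic vowel yields /ð/ → /ða/, /j/ → /ja/, /ʃ/ → /ʃa/.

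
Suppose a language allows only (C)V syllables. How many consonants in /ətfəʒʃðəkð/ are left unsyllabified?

5

Under (C)V, the unsyllabifiable consonants are /t/, /ʒ/, /ʃ/, /k/, /ð/ (no codas are permitted; onsets are limited to one consonant).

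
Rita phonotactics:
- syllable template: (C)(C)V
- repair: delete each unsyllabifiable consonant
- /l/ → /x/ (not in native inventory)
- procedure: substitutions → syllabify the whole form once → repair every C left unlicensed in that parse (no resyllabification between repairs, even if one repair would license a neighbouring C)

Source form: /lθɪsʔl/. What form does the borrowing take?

Substitution: /l/ → /x/, giving /xθɪsʔx/.
Syllabifying with onset maximization leaves /s/, /ʔ/, /x/ stranded (no codas are permitted; onsets may contain at most 2 consonants).
Deleting the stranded consonants removes /s/, /ʔ/, /x/.

xθɪ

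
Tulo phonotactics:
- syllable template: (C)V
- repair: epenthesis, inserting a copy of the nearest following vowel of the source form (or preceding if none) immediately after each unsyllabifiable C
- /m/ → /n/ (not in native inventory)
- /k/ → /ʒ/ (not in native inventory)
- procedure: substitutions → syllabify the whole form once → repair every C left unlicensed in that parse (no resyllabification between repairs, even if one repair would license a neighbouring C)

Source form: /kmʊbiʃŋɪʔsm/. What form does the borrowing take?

ʒʊnʊbiʃɪŋɪʔɪsɪnɪ

Substitution: /k/ → /ʒ/, /m/ → /n/, giving /ʒnʊbiʃŋɪʔsn/.
Under (C)V, the unsyllabifiable consonants are /ʒ/, /ʃ/, /ʔ/, /s/, /n/ (no codas are permitted; onsets are limited to one consonant).
Epenthesis after each stranded consonant: /ʒ/ → /ʒʊ/, /ʃ/ → /ʃɪ/, /ʔ/ → /ʔɪ/, /s/ → /sɪ/, /n/ → /nɪ/.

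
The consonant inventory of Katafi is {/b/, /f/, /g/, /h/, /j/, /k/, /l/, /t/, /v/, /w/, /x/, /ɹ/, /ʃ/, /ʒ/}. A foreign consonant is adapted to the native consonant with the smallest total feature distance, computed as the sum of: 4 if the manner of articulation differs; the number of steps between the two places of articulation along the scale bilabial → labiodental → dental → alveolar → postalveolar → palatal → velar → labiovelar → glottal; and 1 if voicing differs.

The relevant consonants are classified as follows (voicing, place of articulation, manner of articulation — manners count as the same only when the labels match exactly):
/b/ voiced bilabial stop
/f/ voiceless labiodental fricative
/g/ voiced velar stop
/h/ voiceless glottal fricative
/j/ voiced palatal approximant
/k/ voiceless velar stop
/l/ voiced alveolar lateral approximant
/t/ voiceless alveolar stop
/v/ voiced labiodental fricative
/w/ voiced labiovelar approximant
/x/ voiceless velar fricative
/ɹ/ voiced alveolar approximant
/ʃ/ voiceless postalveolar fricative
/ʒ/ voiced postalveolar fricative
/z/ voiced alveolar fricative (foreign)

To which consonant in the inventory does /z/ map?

/ʒ/ is closest: same manner (fricative), place distance 1 (alveolar→postalveolar), same voicing; total 1. Next closest is /v/ at distance 2.

ʒ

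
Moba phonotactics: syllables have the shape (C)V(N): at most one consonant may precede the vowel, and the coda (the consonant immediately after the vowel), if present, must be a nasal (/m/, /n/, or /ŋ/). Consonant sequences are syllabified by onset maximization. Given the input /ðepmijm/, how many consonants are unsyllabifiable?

3

The consonants /p/, /j/, /m/ cannot be parsed into a legal (C)V(N) syllable (only a nasal (/m/, /n/, or /ŋ/) is licensed in coda position; onsets are limited to one consonant).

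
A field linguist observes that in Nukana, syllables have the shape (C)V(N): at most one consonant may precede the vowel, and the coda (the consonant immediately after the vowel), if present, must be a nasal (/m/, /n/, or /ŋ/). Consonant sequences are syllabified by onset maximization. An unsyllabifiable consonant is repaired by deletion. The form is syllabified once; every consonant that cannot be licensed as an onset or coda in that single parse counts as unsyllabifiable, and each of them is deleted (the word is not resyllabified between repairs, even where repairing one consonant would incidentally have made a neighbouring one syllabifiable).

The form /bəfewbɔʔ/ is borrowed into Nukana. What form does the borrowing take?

The consonants /w/, /ʔ/ cannot be parsed into a legal (C)V(N) syllable (only a nasal (/m/, /n/, or /ŋ/) is licensed in coda position; onsets are limited to one consonant).
Deletion applies to /w/, /ʔ/.

bəfebɔ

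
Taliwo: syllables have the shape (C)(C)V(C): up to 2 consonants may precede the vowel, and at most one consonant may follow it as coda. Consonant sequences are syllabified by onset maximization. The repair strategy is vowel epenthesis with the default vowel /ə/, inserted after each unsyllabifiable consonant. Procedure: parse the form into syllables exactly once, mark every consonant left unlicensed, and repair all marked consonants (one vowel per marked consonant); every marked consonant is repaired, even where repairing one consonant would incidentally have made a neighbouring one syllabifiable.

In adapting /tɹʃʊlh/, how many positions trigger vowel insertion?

The unsyllabifiable consonants are /t/, /h/; each receives one epenthetic vowel.

2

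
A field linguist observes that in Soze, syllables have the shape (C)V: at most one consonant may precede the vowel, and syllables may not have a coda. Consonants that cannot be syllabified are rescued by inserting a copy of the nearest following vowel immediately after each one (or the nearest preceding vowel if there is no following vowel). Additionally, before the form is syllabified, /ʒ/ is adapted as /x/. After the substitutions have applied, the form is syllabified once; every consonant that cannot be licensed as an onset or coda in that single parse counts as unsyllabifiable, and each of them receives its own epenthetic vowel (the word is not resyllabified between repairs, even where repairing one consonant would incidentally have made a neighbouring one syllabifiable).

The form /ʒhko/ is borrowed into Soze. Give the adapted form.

Substitution: /ʒ/ → /x/, giving /xhko/.
Syllabifying with onset maximization leaves /x/, /h/ stranded (no codas are permitted; onsets are limited to one consonant).
Inserting the epenthetic vowel yields /x/ → /xo/, /h/ → /ho/.

xohoko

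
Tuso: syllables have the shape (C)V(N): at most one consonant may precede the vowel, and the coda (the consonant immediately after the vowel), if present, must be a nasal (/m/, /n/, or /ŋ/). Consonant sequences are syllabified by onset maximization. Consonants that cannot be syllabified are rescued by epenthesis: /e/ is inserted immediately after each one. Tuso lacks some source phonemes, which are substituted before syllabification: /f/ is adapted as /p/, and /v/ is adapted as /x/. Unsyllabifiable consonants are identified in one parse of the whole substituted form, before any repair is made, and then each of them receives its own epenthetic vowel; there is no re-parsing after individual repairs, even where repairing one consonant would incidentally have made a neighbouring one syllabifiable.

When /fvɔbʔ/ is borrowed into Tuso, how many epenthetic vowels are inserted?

3

After substitution the input is /pxɔbʔ/.
The unsyllabifiable consonants are /p/, /b/, /ʔ/; each receives one epenthetic vowel.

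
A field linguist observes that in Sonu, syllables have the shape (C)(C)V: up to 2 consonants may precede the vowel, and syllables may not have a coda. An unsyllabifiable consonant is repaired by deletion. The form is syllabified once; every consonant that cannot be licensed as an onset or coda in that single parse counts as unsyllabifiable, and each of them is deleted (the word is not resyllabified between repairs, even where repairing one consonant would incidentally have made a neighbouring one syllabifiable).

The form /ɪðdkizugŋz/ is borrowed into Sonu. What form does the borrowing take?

Under (C)(C)V, the unsyllabifiable consonants are /ð/, /g/, /ŋ/, /z/ (no codas are permitted; onsets may contain at most 2 consonants).
Deletion applies to /ð/, /g/, /ŋ/, /z/.

ɪdkizu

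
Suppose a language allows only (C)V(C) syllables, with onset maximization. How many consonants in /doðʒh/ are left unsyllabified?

Under (C)V(C), the unsyllabifiable consonants are /ʒ/, /h/ (at most one coda consonant is licensed; onsets are limited to one consonant).

2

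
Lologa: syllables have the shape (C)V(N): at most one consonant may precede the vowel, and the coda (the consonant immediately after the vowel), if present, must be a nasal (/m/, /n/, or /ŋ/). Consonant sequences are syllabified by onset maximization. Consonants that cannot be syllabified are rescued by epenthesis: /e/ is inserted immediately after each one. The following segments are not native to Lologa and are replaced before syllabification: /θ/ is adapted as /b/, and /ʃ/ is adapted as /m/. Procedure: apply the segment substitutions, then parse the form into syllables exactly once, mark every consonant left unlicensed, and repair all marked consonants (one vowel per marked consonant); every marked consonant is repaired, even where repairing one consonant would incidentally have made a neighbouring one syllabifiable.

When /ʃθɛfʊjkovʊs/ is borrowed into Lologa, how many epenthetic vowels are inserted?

After substitution the input is /mbɛfʊjkovʊs/.
The unsyllabifiable consonants are /m/, /j/, /s/; each receives one epenthetic vowel.

3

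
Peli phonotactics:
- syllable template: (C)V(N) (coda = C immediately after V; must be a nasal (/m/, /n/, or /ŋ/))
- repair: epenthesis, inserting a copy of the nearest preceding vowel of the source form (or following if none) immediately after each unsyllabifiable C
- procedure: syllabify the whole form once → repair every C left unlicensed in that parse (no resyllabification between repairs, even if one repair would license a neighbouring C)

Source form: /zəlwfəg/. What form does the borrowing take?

zələwəfəgə

The consonants /l/, /w/, /g/ cannot be parsed into a legal (C)V(N) syllable (only a nasal (/m/, /n/, or /ŋ/) is licensed in coda position; onsets are limited to one consonant).
Epenthesis after each stranded consonant: /l/ → /lə/, /w/ → /wə/, /g/ → /gə/.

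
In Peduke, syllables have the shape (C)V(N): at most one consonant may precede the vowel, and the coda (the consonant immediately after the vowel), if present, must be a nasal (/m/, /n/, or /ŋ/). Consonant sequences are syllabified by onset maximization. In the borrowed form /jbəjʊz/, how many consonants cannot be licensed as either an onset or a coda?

Under (C)V(N), the unsyllabifiable consonants are /j/, /z/ (only a nasal (/m/, /n/, or /ŋ/) is licensed in coda position; onsets are limited to one consonant).

2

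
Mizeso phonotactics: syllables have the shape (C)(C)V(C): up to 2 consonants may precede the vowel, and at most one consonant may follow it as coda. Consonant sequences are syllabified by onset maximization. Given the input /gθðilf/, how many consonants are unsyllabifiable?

Syllabifying with onset maximization leaves /g/, /f/ stranded (at most one coda consonant is licensed; onsets may contain at most 2 consonants).

2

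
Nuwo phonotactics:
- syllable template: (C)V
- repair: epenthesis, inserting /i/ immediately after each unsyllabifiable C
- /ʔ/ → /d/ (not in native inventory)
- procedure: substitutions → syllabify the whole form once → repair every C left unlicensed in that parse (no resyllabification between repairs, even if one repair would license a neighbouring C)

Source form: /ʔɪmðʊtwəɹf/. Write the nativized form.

dɪmiðʊtiwəɹifi

Substitution: /ʔ/ → /d/, giving /dɪmðʊtwəɹf/.
The consonants /m/, /t/, /ɹ/, /f/ cannot be parsed into a legal (C)V syllable (no codas are permitted; onsets are limited to one consonant).
Each unlicensed consonant becomes the onset of a new syllable: /m/ → /mi/, /t/ → /ti/, /ɹ/ → /ɹi/, /f/ → /fi/.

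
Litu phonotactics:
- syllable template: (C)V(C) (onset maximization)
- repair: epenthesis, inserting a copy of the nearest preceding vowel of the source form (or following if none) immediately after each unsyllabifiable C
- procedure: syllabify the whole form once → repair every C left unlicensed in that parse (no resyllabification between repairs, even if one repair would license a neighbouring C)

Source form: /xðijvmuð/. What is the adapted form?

xiðijvimuð

Under (C)V(C), the unsyllabifiable consonants are /x/, /v/ (at most one coda consonant is licensed; onsets are limited to one consonant).
Inserting the epenthetic vowel yields /x/ → /xi/, /v/ → /vi/.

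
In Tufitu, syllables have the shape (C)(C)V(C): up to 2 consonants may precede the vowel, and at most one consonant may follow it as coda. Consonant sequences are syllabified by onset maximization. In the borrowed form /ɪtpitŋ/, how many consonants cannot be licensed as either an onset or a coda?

The consonants /ŋ/ cannot be parsed into a legal (C)(C)V(C) syllable (at most one coda consonant is licensed; onsets may contain at most 2 consonants).

1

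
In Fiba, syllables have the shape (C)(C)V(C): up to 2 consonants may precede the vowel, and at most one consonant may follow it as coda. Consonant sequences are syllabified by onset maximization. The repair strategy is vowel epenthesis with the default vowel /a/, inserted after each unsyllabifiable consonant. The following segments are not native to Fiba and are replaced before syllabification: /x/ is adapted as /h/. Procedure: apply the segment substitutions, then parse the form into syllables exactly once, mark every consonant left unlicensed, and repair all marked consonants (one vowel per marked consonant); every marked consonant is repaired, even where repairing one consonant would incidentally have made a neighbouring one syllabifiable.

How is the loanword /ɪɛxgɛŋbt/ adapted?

Substitution: /x/ → /h/, giving /ɪɛhgɛŋbt/.
The consonants /b/, /t/ cannot be parsed into a legal (C)(C)V(C) syllable (at most one coda consonant is licensed; onsets may contain at most 2 consonants).
Each unlicensed consonant becomes the onset of a new syllable: /b/ → /ba/, /t/ → /ta/.

ɪɛhgɛŋbata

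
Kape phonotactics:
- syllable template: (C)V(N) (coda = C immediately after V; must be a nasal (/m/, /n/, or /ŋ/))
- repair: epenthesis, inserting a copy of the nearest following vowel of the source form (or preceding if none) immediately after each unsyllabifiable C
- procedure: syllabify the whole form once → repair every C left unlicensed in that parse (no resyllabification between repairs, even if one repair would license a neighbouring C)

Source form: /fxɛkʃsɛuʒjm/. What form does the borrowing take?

The consonants /f/, /k/, /ʃ/, /ʒ/, /j/, /m/ cannot be parsed into a legal (C)V(N) syllable (only a nasal (/m/, /n/, or /ŋ/) is licensed in coda position; onsets are limited to one consonant).
Inserting the epenthetic vowel yields /f/ → /fɛ/, /k/ → /kɛ/, /ʃ/ → /ʃɛ/, /ʒ/ → /ʒu/, /j/ → /ju/, /m/ → /mu/.

fɛxɛkɛʃɛsɛuʒujumu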